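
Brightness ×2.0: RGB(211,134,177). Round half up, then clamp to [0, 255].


Multiply each channel by 2.0, round half up, clamp to [0, 255]
R: 211×2.0 = 422 → clamp → 255
G: 134×2.0 = 268 → clamp → 255
B: 177×2.0 = 354 → clamp → 255
= RGB(255, 255, 255)


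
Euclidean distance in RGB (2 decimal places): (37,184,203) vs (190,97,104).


d = √[(R₁-R₂)² + (G₁-G₂)² + (B₁-B₂)²]
d = √[(37-190)² + (184-97)² + (203-104)²]
d = √[23409 + 7569 + 9801]
d = √40779
d ≈ 201.94


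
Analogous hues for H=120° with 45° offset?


Base hue: 120°
Left analog: (120 - 45) mod 360 = 75°
Right analog: (120 + 45) mod 360 = 165°
Analogous hues = 75° and 165°


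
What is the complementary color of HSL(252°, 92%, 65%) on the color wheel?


Complement = opposite side of color wheel = hue + 180°
H' = (252 + 180) mod 360 = 72°
S and L unchanged.
= HSL(72°, 92%, 65%)


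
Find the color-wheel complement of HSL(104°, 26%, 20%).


Complement = opposite side of color wheel = hue + 180°
H' = (104 + 180) mod 360 = 284°
S and L unchanged.
= HSL(284°, 26%, 20%)


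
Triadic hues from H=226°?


Triadic: equally spaced at 120° intervals
H1 = 226°
H2 = (226 + 120) mod 360 = 346°
H3 = (226 + 240) mod 360 = 106°
Triadic = 226°, 346°, 106°


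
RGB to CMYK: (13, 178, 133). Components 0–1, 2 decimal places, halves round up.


R'=13/255≈0.0510, G'=178/255≈0.6980, B'=133/255≈0.5216
K = 1 - max(R',G',B') = 1 - 178/255 = 77/255 = 0.30196… → 0.30
(1-R'-K)/(1-K) simplifies to (max-R)/max with max = 178:
C = (178-13)/178 = 165/178 = 0.92696… → 0.93
M = (178-178)/178 = 0/178 = 0 → 0.00
Y = (178-133)/178 = 45/178 = 0.25280… → 0.25
= CMYK(0.93, 0.00, 0.25, 0.30)


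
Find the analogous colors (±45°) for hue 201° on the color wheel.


Base hue: 201°
Left analog: (201 - 45) mod 360 = 156°
Right analog: (201 + 45) mod 360 = 246°
Analogous hues = 156° and 246°


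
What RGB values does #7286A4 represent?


72 → 114 (R)
86 → 134 (G)
A4 → 164 (B)
= RGB(114, 134, 164)


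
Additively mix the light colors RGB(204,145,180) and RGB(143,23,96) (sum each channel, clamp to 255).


Additive: each channel = min(255, C₁+C₂)
R: 204+143 = 347 → 255
G: 145+23 = 168 → 168
B: 180+96 = 276 → 255
= RGB(255, 168, 255)


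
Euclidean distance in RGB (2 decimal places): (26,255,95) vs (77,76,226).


d = √[(R₁-R₂)² + (G₁-G₂)² + (B₁-B₂)²]
d = √[(26-77)² + (255-76)² + (95-226)²]
d = √[2601 + 32041 + 17161]
d = √51803
d ≈ 227.60


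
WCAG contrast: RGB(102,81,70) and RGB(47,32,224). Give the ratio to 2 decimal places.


Linearize each sRGB channel c=v/255: c/12.92 if c ≤ 0.04045 else ((c+0.055)/1.055)^2.4
L = 0.2126×R_lin + 0.7152×G_lin + 0.0722×B_lin
Color 1 (102,81,70):
  R=102: 102/255≈0.4000 > 0.04045 → ((0.4000+0.055)/1.055)^2.4 ≈ 0.13287
  G=81: 81/255≈0.3176 > 0.04045 → ((0.3176+0.055)/1.055)^2.4 ≈ 0.08228
  B=70: 70/255≈0.2745 > 0.04045 → ((0.2745+0.055)/1.055)^2.4 ≈ 0.06125
  L1 = 0.2126×0.13287 + 0.7152×0.08228 + 0.0722×0.06125 ≈ 0.09152
Color 2 (47,32,224):
  R=47: 47/255≈0.1843 > 0.04045 → ((0.1843+0.055)/1.055)^2.4 ≈ 0.02843
  G=32: 32/255≈0.1255 > 0.04045 → ((0.1255+0.055)/1.055)^2.4 ≈ 0.01444
  B=224: 224/255≈0.8784 > 0.04045 → ((0.8784+0.055)/1.055)^2.4 ≈ 0.74540
  L2 = 0.2126×0.02843 + 0.7152×0.01444 + 0.0722×0.74540 ≈ 0.07019
Lighter = 0.09152, Darker = 0.07019
Ratio = (L_lighter + 0.05) / (L_darker + 0.05)
Ratio = (0.09152 + 0.05) / (0.07019 + 0.05) = 0.14152 / 0.12019 ≈ 1.1774
Ratio ≈ 1.18:1


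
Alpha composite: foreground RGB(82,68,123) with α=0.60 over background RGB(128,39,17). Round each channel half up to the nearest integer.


C = α×F + (1-α)×B, with 1-α = 0.40
R: 0.60×82 + 0.40×128 = 49.20 + 51.20 = 100.40 → 100
G: 0.60×68 + 0.40×39 = 40.80 + 15.60 = 56.40 → 56
B: 0.60×123 + 0.40×17 = 73.80 + 6.80 = 80.60 → 81
= RGB(100, 56, 81)


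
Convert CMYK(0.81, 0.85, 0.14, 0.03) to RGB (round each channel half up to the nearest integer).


R = 255 × (1-C) × (1-K) = 255 × 0.19 × 0.97 = 46.9965 → 47
G = 255 × (1-M) × (1-K) = 255 × 0.15 × 0.97 = 37.1025 → 37
B = 255 × (1-Y) × (1-K) = 255 × 0.86 × 0.97 = 212.721 → 213
= RGB(47, 37, 213)


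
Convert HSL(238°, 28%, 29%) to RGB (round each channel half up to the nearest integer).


H=238°, S=0.28, L=0.29
C = (1-|2L-1|)×S = (1-|-0.42|)×0.28 = 0.1624
H' = H/60 = 238/60 ≈ 3.9667; X = C×(1-|H' mod 2 - 1|) ≈ 0.0054
m = L - C/2 = 0.29 - 0.0812 = 0.2088
Sector ⌊H'⌋ = 3 → (R',G',B') = (0.0, ≈0.0054, 0.1624)
RGB = ((R'+m)×255, (G'+m)×255, (B'+m)×255) = (53.244, 54.6244, 94.656)
Round half up → RGB(53, 55, 95)


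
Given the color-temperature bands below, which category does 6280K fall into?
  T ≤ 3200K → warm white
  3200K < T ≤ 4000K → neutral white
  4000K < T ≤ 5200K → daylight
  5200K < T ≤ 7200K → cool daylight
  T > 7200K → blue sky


Temperature: 6280K
5200K < 6280K ≤ 7200K → cool daylight
Classification: cool daylight


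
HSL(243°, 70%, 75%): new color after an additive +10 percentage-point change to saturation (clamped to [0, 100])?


Original S = 70%
Adjustment = +10 percentage points
New S = 70 + (10) = 80
Clamp to [0, 100] → 80
= HSL(243°, 80%, 75%)


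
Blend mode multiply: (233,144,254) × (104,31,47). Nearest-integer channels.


Multiply: C = A×B/255, rounded to nearest integer
R: 233×104/255 = 24232/255 ≈ 95.027 → 95
G: 144×31/255 = 4464/255 ≈ 17.506 → 18
B: 254×47/255 = 11938/255 ≈ 46.816 → 47
= RGB(95, 18, 47)


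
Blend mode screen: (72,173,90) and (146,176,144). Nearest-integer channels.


Screen: C = 255 - (255-A)×(255-B)/255, rounded to nearest integer
R: 255 - (255-72)×(255-146)/255 = 255 - 19947/255 ≈ 255 - 78.224 = 176.776 → 177
G: 255 - (255-173)×(255-176)/255 = 255 - 6478/255 ≈ 255 - 25.404 = 229.596 → 230
B: 255 - (255-90)×(255-144)/255 = 255 - 18315/255 ≈ 255 - 71.824 = 183.176 → 183
= RGB(177, 230, 183)


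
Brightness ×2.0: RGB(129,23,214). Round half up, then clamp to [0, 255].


Multiply each channel by 2.0, round half up, clamp to [0, 255]
R: 129×2.0 = 258 → clamp → 255
G: 23×2.0 = 46
B: 214×2.0 = 428 → clamp → 255
= RGB(255, 46, 255)


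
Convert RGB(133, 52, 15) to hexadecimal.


R = 133 → 85 (hex)
G = 52 → 34 (hex)
B = 15 → 0F (hex)
Hex = #85340F


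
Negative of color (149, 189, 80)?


Invert: (255-R, 255-G, 255-B)
R: 255-149 = 106
G: 255-189 = 66
B: 255-80 = 175
= RGB(106, 66, 175)


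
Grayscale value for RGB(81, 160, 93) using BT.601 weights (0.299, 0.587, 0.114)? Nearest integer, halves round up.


Gray = 0.299×R + 0.587×G + 0.114×B
Gray = 0.299×81 + 0.587×160 + 0.114×93
Gray = 24.219 + 93.920 + 10.602
Gray = 128.741 → round half up → 129
Gray = 129


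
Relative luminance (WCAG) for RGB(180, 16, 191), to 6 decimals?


Linearize each channel (sRGB transfer function): c = v/255; c_lin = c/12.92 if c ≤ 0.04045, else ((c+0.055)/1.055)^2.4
  R: 180/255 ≈ 0.705882 > 0.04045 → ((0.705882+0.055)/1.055)^2.4 ≈ 0.456411
  G: 16/255 ≈ 0.062745 > 0.04045 → ((0.062745+0.055)/1.055)^2.4 ≈ 0.005182
  B: 191/255 ≈ 0.749020 > 0.04045 → ((0.749020+0.055)/1.055)^2.4 ≈ 0.520996
R_lin = 0.456411, G_lin = 0.005182, B_lin = 0.520996
L = 0.2126×R + 0.7152×G + 0.0722×B
L = 0.2126×0.456411 + 0.7152×0.005182 + 0.0722×0.520996
L ≈ 0.138355


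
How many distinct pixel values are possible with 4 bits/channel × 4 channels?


Total bits = 4 bits/channel × 4 channels = 16 bits
Distinct pixel values = 2^16
= 65,536 pixel values


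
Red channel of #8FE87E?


Color: #8FE87E
R = 8F = 143
G = E8 = 232
B = 7E = 126
Red = 143


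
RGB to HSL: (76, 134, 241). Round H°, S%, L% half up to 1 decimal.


Normalize: R'=76/255≈0.2980, G'=134/255≈0.5255, B'=241/255≈0.9451
Max=241/255, Min=76/255, Δ=Max-Min=165/255
L = (Max+Min)/2 = (241+76)/510 = 317/510 = 0.62156… → L = 62.2%
L > 0.5 → S = Δ/(2-Max-Min) = 165/(510-241-76) = 165/193 = 0.85492… → S = 85.5%
(the 1/255 factors cancel in S and H, so raw channel differences can be used)
Max is B' → H = 60 × ((R-G)/Δ + 4) = 60 × ((76-134)/165 + 4)
  -58/165 + 4 = -0.3515… + 4 = 3.6484…
  H = 60 × 3.6484… = 218.909…° → H = 218.9°
= HSL(218.9°, 85.5%, 62.2%)


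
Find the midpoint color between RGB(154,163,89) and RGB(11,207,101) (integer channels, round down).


Midpoint: each channel = ⌊(C₁+C₂)/2⌋
R: ⌊(154+11)/2⌋ = 82
G: ⌊(163+207)/2⌋ = 185
B: ⌊(89+101)/2⌋ = 95
= RGB(82, 185, 95)


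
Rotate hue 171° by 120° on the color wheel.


New hue = (H + rotation) mod 360
New hue = (171 + 120) mod 360
= 291 mod 360
= 291°


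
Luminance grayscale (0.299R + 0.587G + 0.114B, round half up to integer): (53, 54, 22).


Gray = 0.299×R + 0.587×G + 0.114×B
Gray = 0.299×53 + 0.587×54 + 0.114×22
Gray = 15.847 + 31.698 + 2.508
Gray = 50.053 → round half up → 50
Gray = 50


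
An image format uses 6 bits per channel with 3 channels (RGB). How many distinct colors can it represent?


Total bits = 6 bits/channel × 3 channels = 18 bits
Distinct colors = 2^18
= 262,144 colors


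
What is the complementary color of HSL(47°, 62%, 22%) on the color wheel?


Complement = opposite side of color wheel = hue + 180°
H' = (47 + 180) mod 360 = 227°
S and L unchanged.
= HSL(227°, 62%, 22%)


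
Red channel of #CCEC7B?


Color: #CCEC7B
R = CC = 204
G = EC = 236
B = 7B = 123
Red = 204


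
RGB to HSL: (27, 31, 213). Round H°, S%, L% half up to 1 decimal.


Normalize: R'=27/255≈0.1059, G'=31/255≈0.1216, B'=213/255≈0.8353
Max=213/255, Min=27/255, Δ=Max-Min=186/255
L = (Max+Min)/2 = (213+27)/510 = 240/510 = 0.47058… → L = 47.1%
L ≤ 0.5 → S = Δ/(Max+Min) = 186/(213+27) = 186/240 = 0.775 → S = 77.5%
(the 1/255 factors cancel in S and H, so raw channel differences can be used)
Max is B' → H = 60 × ((R-G)/Δ + 4) = 60 × ((27-31)/186 + 4)
  -4/186 + 4 = -0.0215… + 4 = 3.9784…
  H = 60 × 3.9784… = 238.709…° → H = 238.7°
= HSL(238.7°, 77.5%, 47.1%)


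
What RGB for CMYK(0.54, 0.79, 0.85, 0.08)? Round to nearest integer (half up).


R = 255 × (1-C) × (1-K) = 255 × 0.46 × 0.92 = 107.916 → 108
G = 255 × (1-M) × (1-K) = 255 × 0.21 × 0.92 = 49.266 → 49
B = 255 × (1-Y) × (1-K) = 255 × 0.15 × 0.92 = 35.19 → 35
= RGB(108, 49, 35)


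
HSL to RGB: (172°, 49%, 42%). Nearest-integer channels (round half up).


H=172°, S=0.49, L=0.42
C = (1-|2L-1|)×S = (1-|-0.16|)×0.49 = 0.4116
H' = H/60 = 172/60 ≈ 2.8667; X = C×(1-|H' mod 2 - 1|) = 0.35672
m = L - C/2 = 0.42 - 0.2058 = 0.2142
Sector ⌊H'⌋ = 2 → (R',G',B') = (0.0, 0.4116, 0.35672)
RGB = ((R'+m)×255, (G'+m)×255, (B'+m)×255) = (54.621, 159.579, 145.5846)
Round half up → RGB(55, 160, 146)


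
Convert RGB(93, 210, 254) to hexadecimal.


R = 93 → 5D (hex)
G = 210 → D2 (hex)
B = 254 → FE (hex)
Hex = #5DD2FE


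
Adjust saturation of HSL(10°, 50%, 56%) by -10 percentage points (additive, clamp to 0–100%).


Original S = 50%
Adjustment = -10 percentage points
New S = 50 + (-10) = 40
Clamp to [0, 100] → 40
= HSL(10°, 40%, 56%)


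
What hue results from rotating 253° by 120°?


New hue = (H + rotation) mod 360
New hue = (253 + 120) mod 360
= 373 mod 360
= 13°


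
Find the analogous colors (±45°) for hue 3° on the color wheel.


Base hue: 3°
Left analog: (3 - 45) mod 360 = 318°
Right analog: (3 + 45) mod 360 = 48°
Analogous hues = 318° and 48°


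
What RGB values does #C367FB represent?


C3 → 195 (R)
67 → 103 (G)
FB → 251 (B)
= RGB(195, 103, 251)


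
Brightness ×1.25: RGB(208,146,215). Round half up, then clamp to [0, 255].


Multiply each channel by 1.25, round half up, clamp to [0, 255]
R: 208×1.25 = 260 → clamp → 255
G: 146×1.25 = 182.5 → round → 183
B: 215×1.25 = 268.75 → round → 269 → clamp → 255
= RGB(255, 183, 255)


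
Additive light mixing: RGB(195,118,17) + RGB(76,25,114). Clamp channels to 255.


Additive: each channel = min(255, C₁+C₂)
R: 195+76 = 271 → 255
G: 118+25 = 143 → 143
B: 17+114 = 131 → 131
= RGB(255, 143, 131)


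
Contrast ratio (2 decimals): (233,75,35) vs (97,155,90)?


Linearize each sRGB channel c=v/255: c/12.92 if c ≤ 0.04045 else ((c+0.055)/1.055)^2.4
L = 0.2126×R_lin + 0.7152×G_lin + 0.0722×B_lin
Color 1 (233,75,35):
  R=233: 233/255≈0.9137 > 0.04045 → ((0.9137+0.055)/1.055)^2.4 ≈ 0.81485
  G=75: 75/255≈0.2941 > 0.04045 → ((0.2941+0.055)/1.055)^2.4 ≈ 0.07036
  B=35: 35/255≈0.1373 > 0.04045 → ((0.1373+0.055)/1.055)^2.4 ≈ 0.01681
  L1 = 0.2126×0.81485 + 0.7152×0.07036 + 0.0722×0.01681 ≈ 0.22477
Color 2 (97,155,90):
  R=97: 97/255≈0.3804 > 0.04045 → ((0.3804+0.055)/1.055)^2.4 ≈ 0.11954
  G=155: 155/255≈0.6078 > 0.04045 → ((0.6078+0.055)/1.055)^2.4 ≈ 0.32778
  B=90: 90/255≈0.3529 > 0.04045 → ((0.3529+0.055)/1.055)^2.4 ≈ 0.10224
  L2 = 0.2126×0.11954 + 0.7152×0.32778 + 0.0722×0.10224 ≈ 0.26722
Lighter = 0.26722, Darker = 0.22477
Ratio = (L_lighter + 0.05) / (L_darker + 0.05)
Ratio = (0.26722 + 0.05) / (0.22477 + 0.05) = 0.31722 / 0.27477 ≈ 1.1545
Ratio ≈ 1.15:1


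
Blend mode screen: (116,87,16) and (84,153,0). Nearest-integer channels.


Screen: C = 255 - (255-A)×(255-B)/255, rounded to nearest integer
R: 255 - (255-116)×(255-84)/255 = 255 - 23769/255 ≈ 255 - 93.212 = 161.788 → 162
G: 255 - (255-87)×(255-153)/255 = 255 - 17136/255 ≈ 255 - 67.200 = 187.800 → 188
B: 255 - (255-16)×(255-0)/255 = 255 - 60945/255 ≈ 255 - 239.000 = 16.000 → 16
= RGB(162, 188, 16)


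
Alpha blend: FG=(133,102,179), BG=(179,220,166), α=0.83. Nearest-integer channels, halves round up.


C = α×F + (1-α)×B, with 1-α = 0.17
R: 0.83×133 + 0.17×179 = 110.39 + 30.43 = 140.82 → 141
G: 0.83×102 + 0.17×220 = 84.66 + 37.40 = 122.06 → 122
B: 0.83×179 + 0.17×166 = 148.57 + 28.22 = 176.79 → 177
= RGB(141, 122, 177)


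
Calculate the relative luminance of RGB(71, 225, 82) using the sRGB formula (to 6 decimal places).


Linearize each channel (sRGB transfer function): c = v/255; c_lin = c/12.92 if c ≤ 0.04045, else ((c+0.055)/1.055)^2.4
  R: 71/255 ≈ 0.278431 > 0.04045 → ((0.278431+0.055)/1.055)^2.4 ≈ 0.063010
  G: 225/255 ≈ 0.882353 > 0.04045 → ((0.882353+0.055)/1.055)^2.4 ≈ 0.752942
  B: 82/255 ≈ 0.321569 > 0.04045 → ((0.321569+0.055)/1.055)^2.4 ≈ 0.084376
R_lin = 0.063010, G_lin = 0.752942, B_lin = 0.084376
L = 0.2126×R + 0.7152×G + 0.0722×B
L = 0.2126×0.063010 + 0.7152×0.752942 + 0.0722×0.084376
L ≈ 0.557992


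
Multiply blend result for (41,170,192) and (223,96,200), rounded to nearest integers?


Multiply: C = A×B/255, rounded to nearest integer
R: 41×223/255 = 9143/255 ≈ 35.855 → 36
G: 170×96/255 = 16320/255 ≈ 64.000 → 64
B: 192×200/255 = 38400/255 ≈ 150.588 → 151
= RGB(36, 64, 151)


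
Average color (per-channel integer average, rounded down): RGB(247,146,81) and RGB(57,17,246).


Midpoint: each channel = ⌊(C₁+C₂)/2⌋
R: ⌊(247+57)/2⌋ = 152
G: ⌊(146+17)/2⌋ = 81
B: ⌊(81+246)/2⌋ = 163
= RGB(152, 81, 163)


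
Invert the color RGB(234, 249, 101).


Invert: (255-R, 255-G, 255-B)
R: 255-234 = 21
G: 255-249 = 6
B: 255-101 = 154
= RGB(21, 6, 154)


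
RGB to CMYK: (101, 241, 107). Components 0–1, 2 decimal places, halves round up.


R'=101/255≈0.3961, G'=241/255≈0.9451, B'=107/255≈0.4196
K = 1 - max(R',G',B') = 1 - 241/255 = 14/255 = 0.05490… → 0.05
(1-R'-K)/(1-K) simplifies to (max-R)/max with max = 241:
C = (241-101)/241 = 140/241 = 0.58091… → 0.58
M = (241-241)/241 = 0/241 = 0 → 0.00
Y = (241-107)/241 = 134/241 = 0.55601… → 0.56
= CMYK(0.58, 0.00, 0.56, 0.05)


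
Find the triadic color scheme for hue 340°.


Triadic: equally spaced at 120° intervals
H1 = 340°
H2 = (340 + 120) mod 360 = 100°
H3 = (340 + 240) mod 360 = 220°
Triadic = 340°, 100°, 220°


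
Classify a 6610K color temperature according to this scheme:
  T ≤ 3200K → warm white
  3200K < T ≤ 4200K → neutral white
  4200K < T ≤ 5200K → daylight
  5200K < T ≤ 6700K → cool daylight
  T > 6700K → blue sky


Temperature: 6610K
5200K < 6610K ≤ 6700K → cool daylight
Classification: cool daylight


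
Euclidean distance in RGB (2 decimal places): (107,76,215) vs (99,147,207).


d = √[(R₁-R₂)² + (G₁-G₂)² + (B₁-B₂)²]
d = √[(107-99)² + (76-147)² + (215-207)²]
d = √[64 + 5041 + 64]
d = √5169
d ≈ 71.90


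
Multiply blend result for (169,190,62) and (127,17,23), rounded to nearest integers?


Multiply: C = A×B/255, rounded to nearest integer
R: 169×127/255 = 21463/255 ≈ 84.169 → 84
G: 190×17/255 = 3230/255 ≈ 12.667 → 13
B: 62×23/255 = 1426/255 ≈ 5.592 → 6
= RGB(84, 13, 6)


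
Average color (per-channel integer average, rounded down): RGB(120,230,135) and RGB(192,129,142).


Midpoint: each channel = ⌊(C₁+C₂)/2⌋
R: ⌊(120+192)/2⌋ = 156
G: ⌊(230+129)/2⌋ = 179
B: ⌊(135+142)/2⌋ = 138
= RGB(156, 179, 138)


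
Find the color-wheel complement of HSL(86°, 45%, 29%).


Complement = opposite side of color wheel = hue + 180°
H' = (86 + 180) mod 360 = 266°
S and L unchanged.
= HSL(266°, 45%, 29%)


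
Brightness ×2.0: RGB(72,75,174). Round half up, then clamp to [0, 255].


Multiply each channel by 2.0, round half up, clamp to [0, 255]
R: 72×2.0 = 144
G: 75×2.0 = 150
B: 174×2.0 = 348 → clamp → 255
= RGB(144, 150, 255)


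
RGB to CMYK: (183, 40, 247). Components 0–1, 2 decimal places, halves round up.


R'=183/255≈0.7176, G'=40/255≈0.1569, B'=247/255≈0.9686
K = 1 - max(R',G',B') = 1 - 247/255 = 8/255 = 0.03137… → 0.03
(1-R'-K)/(1-K) simplifies to (max-R)/max with max = 247:
C = (247-183)/247 = 64/247 = 0.25910… → 0.26
M = (247-40)/247 = 207/247 = 0.83805… → 0.84
Y = (247-247)/247 = 0/247 = 0 → 0.00
= CMYK(0.26, 0.84, 0.00, 0.03)


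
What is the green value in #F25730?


Color: #F25730
R = F2 = 242
G = 57 = 87
B = 30 = 48
Green = 87


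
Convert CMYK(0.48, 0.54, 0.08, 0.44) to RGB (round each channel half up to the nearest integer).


R = 255 × (1-C) × (1-K) = 255 × 0.52 × 0.56 = 74.256 → 74
G = 255 × (1-M) × (1-K) = 255 × 0.46 × 0.56 = 65.688 → 66
B = 255 × (1-Y) × (1-K) = 255 × 0.92 × 0.56 = 131.376 → 131
= RGB(74, 66, 131)


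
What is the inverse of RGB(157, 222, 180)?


Invert: (255-R, 255-G, 255-B)
R: 255-157 = 98
G: 255-222 = 33
B: 255-180 = 75
= RGB(98, 33, 75)


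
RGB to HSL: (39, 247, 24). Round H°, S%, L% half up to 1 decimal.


Normalize: R'=39/255≈0.1529, G'=247/255≈0.9686, B'=24/255≈0.0941
Max=247/255, Min=24/255, Δ=Max-Min=223/255
L = (Max+Min)/2 = (247+24)/510 = 271/510 = 0.53137… → L = 53.1%
L > 0.5 → S = Δ/(2-Max-Min) = 223/(510-247-24) = 223/239 = 0.93305… → S = 93.3%
(the 1/255 factors cancel in S and H, so raw channel differences can be used)
Max is G' → H = 60 × ((B-R)/Δ + 2) = 60 × ((24-39)/223 + 2)
  -15/223 + 2 = -0.0672… + 2 = 1.9327…
  H = 60 × 1.9327… = 115.964…° → H = 116.0°
= HSL(116.0°, 93.3%, 53.1%)


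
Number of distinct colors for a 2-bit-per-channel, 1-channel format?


Total bits = 2 bits/channel × 1 channels = 2 bits
Distinct colors = 2^2
= 4 colors


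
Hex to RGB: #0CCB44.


0C → 12 (R)
CB → 203 (G)
44 → 68 (B)
= RGB(12, 203, 68)


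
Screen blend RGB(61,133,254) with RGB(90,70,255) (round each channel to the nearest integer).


Screen: C = 255 - (255-A)×(255-B)/255, rounded to nearest integer
R: 255 - (255-61)×(255-90)/255 = 255 - 32010/255 ≈ 255 - 125.529 = 129.471 → 129
G: 255 - (255-133)×(255-70)/255 = 255 - 22570/255 ≈ 255 - 88.510 = 166.490 → 166
B: 255 - (255-254)×(255-255)/255 = 255 - 0/255 ≈ 255 - 0.000 = 255.000 → 255
= RGB(129, 166, 255)


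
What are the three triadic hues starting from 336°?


Triadic: equally spaced at 120° intervals
H1 = 336°
H2 = (336 + 120) mod 360 = 96°
H3 = (336 + 240) mod 360 = 216°
Triadic = 336°, 96°, 216°


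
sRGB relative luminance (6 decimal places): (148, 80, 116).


Linearize each channel (sRGB transfer function): c = v/255; c_lin = c/12.92 if c ≤ 0.04045, else ((c+0.055)/1.055)^2.4
  R: 148/255 ≈ 0.580392 > 0.04045 → ((0.580392+0.055)/1.055)^2.4 ≈ 0.296138
  G: 80/255 ≈ 0.313725 > 0.04045 → ((0.313725+0.055)/1.055)^2.4 ≈ 0.080220
  B: 116/255 ≈ 0.454902 > 0.04045 → ((0.454902+0.055)/1.055)^2.4 ≈ 0.174647
R_lin = 0.296138, G_lin = 0.080220, B_lin = 0.174647
L = 0.2126×R + 0.7152×G + 0.0722×B
L = 0.2126×0.296138 + 0.7152×0.080220 + 0.0722×0.174647
L ≈ 0.132942


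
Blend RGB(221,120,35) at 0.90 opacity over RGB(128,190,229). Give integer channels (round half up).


C = α×F + (1-α)×B, with 1-α = 0.10
R: 0.90×221 + 0.10×128 = 198.90 + 12.80 = 211.70 → 212
G: 0.90×120 + 0.10×190 = 108.00 + 19.00 = 127.00 → 127
B: 0.90×35 + 0.10×229 = 31.50 + 22.90 = 54.40 → 54
= RGB(212, 127, 54)


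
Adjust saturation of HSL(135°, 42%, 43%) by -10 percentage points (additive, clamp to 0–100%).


Original S = 42%
Adjustment = -10 percentage points
New S = 42 + (-10) = 32
Clamp to [0, 100] → 32
= HSL(135°, 32%, 43%)


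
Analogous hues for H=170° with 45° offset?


Base hue: 170°
Left analog: (170 - 45) mod 360 = 125°
Right analog: (170 + 45) mod 360 = 215°
Analogous hues = 125° and 215°


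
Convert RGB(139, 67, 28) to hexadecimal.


R = 139 → 8B (hex)
G = 67 → 43 (hex)
B = 28 → 1C (hex)
Hex = #8B431C


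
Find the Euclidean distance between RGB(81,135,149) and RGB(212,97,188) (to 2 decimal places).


d = √[(R₁-R₂)² + (G₁-G₂)² + (B₁-B₂)²]
d = √[(81-212)² + (135-97)² + (149-188)²]
d = √[17161 + 1444 + 1521]
d = √20126
d ≈ 141.87


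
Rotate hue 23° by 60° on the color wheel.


New hue = (H + rotation) mod 360
New hue = (23 + 60) mod 360
= 83 mod 360
= 83°


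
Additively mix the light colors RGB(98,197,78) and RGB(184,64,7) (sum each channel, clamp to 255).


Additive: each channel = min(255, C₁+C₂)
R: 98+184 = 282 → 255
G: 197+64 = 261 → 255
B: 78+7 = 85 → 85
= RGB(255, 255, 85)


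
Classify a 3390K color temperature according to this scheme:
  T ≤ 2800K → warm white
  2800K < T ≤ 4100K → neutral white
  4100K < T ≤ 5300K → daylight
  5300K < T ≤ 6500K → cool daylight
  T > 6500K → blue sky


Temperature: 3390K
2800K < 3390K ≤ 4100K → neutral white
Classification: neutral white


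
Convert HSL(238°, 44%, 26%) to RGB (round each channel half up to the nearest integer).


H=238°, S=0.44, L=0.26
C = (1-|2L-1|)×S = (1-|-0.48|)×0.44 = 0.2288
H' = H/60 = 238/60 ≈ 3.9667; X = C×(1-|H' mod 2 - 1|) ≈ 0.0076
m = L - C/2 = 0.26 - 0.1144 = 0.1456
Sector ⌊H'⌋ = 3 → (R',G',B') = (0.0, ≈0.0076, 0.2288)
RGB = ((R'+m)×255, (G'+m)×255, (B'+m)×255) = (37.128, 39.0728, 95.472)
Round half up → RGB(37, 39, 95)


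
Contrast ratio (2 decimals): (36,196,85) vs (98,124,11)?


Linearize each sRGB channel c=v/255: c/12.92 if c ≤ 0.04045 else ((c+0.055)/1.055)^2.4
L = 0.2126×R_lin + 0.7152×G_lin + 0.0722×B_lin
Color 1 (36,196,85):
  R=36: 36/255≈0.1412 > 0.04045 → ((0.1412+0.055)/1.055)^2.4 ≈ 0.01764
  G=196: 196/255≈0.7686 > 0.04045 → ((0.7686+0.055)/1.055)^2.4 ≈ 0.55201
  B=85: 85/255≈0.3333 > 0.04045 → ((0.3333+0.055)/1.055)^2.4 ≈ 0.09084
  L1 = 0.2126×0.01764 + 0.7152×0.55201 + 0.0722×0.09084 ≈ 0.40511
Color 2 (98,124,11):
  R=98: 98/255≈0.3843 > 0.04045 → ((0.3843+0.055)/1.055)^2.4 ≈ 0.12214
  G=124: 124/255≈0.4863 > 0.04045 → ((0.4863+0.055)/1.055)^2.4 ≈ 0.20156
  B=11: 11/255≈0.0431 > 0.04045 → ((0.0431+0.055)/1.055)^2.4 ≈ 0.00335
  L2 = 0.2126×0.12214 + 0.7152×0.20156 + 0.0722×0.00335 ≈ 0.17036
Lighter = 0.40511, Darker = 0.17036
Ratio = (L_lighter + 0.05) / (L_darker + 0.05)
Ratio = (0.40511 + 0.05) / (0.17036 + 0.05) = 0.45511 / 0.22036 ≈ 2.0653
Ratio ≈ 2.07:1


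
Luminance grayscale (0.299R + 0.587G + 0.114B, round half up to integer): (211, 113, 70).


Gray = 0.299×R + 0.587×G + 0.114×B
Gray = 0.299×211 + 0.587×113 + 0.114×70
Gray = 63.089 + 66.331 + 7.980
Gray = 137.400 → round half up → 137
Gray = 137


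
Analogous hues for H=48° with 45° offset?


Base hue: 48°
Left analog: (48 - 45) mod 360 = 3°
Right analog: (48 + 45) mod 360 = 93°
Analogous hues = 3° and 93°


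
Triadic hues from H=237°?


Triadic: equally spaced at 120° intervals
H1 = 237°
H2 = (237 + 120) mod 360 = 357°
H3 = (237 + 240) mod 360 = 117°
Triadic = 237°, 357°, 117°


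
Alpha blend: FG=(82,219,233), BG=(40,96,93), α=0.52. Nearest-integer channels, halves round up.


C = α×F + (1-α)×B, with 1-α = 0.48
R: 0.52×82 + 0.48×40 = 42.64 + 19.20 = 61.84 → 62
G: 0.52×219 + 0.48×96 = 113.88 + 46.08 = 159.96 → 160
B: 0.52×233 + 0.48×93 = 121.16 + 44.64 = 165.80 → 166
= RGB(62, 160, 166)


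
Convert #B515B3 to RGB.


B5 → 181 (R)
15 → 21 (G)
B3 → 179 (B)
= RGB(181, 21, 179)


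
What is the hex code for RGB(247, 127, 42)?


R = 247 → F7 (hex)
G = 127 → 7F (hex)
B = 42 → 2A (hex)
Hex = #F77F2A


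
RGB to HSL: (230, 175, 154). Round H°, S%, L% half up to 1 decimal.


Normalize: R'=230/255≈0.9020, G'=175/255≈0.6863, B'=154/255≈0.6039
Max=230/255, Min=154/255, Δ=Max-Min=76/255
L = (Max+Min)/2 = (230+154)/510 = 384/510 = 0.75294… → L = 75.3%
L > 0.5 → S = Δ/(2-Max-Min) = 76/(510-230-154) = 76/126 = 0.60317… → S = 60.3%
(the 1/255 factors cancel in S and H, so raw channel differences can be used)
Max is R' → H = 60 × (((G-B)/Δ) mod 6) = 60 × (((175-154)/76) mod 6)
  21/76 = 0.2763…
  H = 60 × 0.2763… = 16.578…° → H = 16.6°
= HSL(16.6°, 60.3%, 75.3%)


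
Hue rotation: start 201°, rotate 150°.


New hue = (H + rotation) mod 360
New hue = (201 + 150) mod 360
= 351 mod 360
= 351°


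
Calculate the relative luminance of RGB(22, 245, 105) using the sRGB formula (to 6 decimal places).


Linearize each channel (sRGB transfer function): c = v/255; c_lin = c/12.92 if c ≤ 0.04045, else ((c+0.055)/1.055)^2.4
  R: 22/255 ≈ 0.086275 > 0.04045 → ((0.086275+0.055)/1.055)^2.4 ≈ 0.008023
  G: 245/255 ≈ 0.960784 > 0.04045 → ((0.960784+0.055)/1.055)^2.4 ≈ 0.913099
  B: 105/255 ≈ 0.411765 > 0.04045 → ((0.411765+0.055)/1.055)^2.4 ≈ 0.141263
R_lin = 0.008023, G_lin = 0.913099, B_lin = 0.141263
L = 0.2126×R + 0.7152×G + 0.0722×B
L = 0.2126×0.008023 + 0.7152×0.913099 + 0.0722×0.141263
L ≈ 0.664953


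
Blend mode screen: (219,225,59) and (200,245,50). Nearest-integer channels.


Screen: C = 255 - (255-A)×(255-B)/255, rounded to nearest integer
R: 255 - (255-219)×(255-200)/255 = 255 - 1980/255 ≈ 255 - 7.765 = 247.235 → 247
G: 255 - (255-225)×(255-245)/255 = 255 - 300/255 ≈ 255 - 1.176 = 253.824 → 254
B: 255 - (255-59)×(255-50)/255 = 255 - 40180/255 ≈ 255 - 157.569 = 97.431 → 97
= RGB(247, 254, 97)


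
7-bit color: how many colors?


Colors = 2^bits = 2^7
= 128 colors


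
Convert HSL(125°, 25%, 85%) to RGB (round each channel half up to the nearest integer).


H=125°, S=0.25, L=0.85
C = (1-|2L-1|)×S = (1-|0.70|)×0.25 = 0.075
H' = H/60 = 125/60 ≈ 2.0833; X = C×(1-|H' mod 2 - 1|) = 0.00625
m = L - C/2 = 0.85 - 0.0375 = 0.8125
Sector ⌊H'⌋ = 2 → (R',G',B') = (0.0, 0.075, 0.00625)
RGB = ((R'+m)×255, (G'+m)×255, (B'+m)×255) = (207.1875, 226.3125, 208.78125)
Round half up → RGB(207, 226, 209)


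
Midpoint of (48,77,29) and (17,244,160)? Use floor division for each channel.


Midpoint: each channel = ⌊(C₁+C₂)/2⌋
R: ⌊(48+17)/2⌋ = 32
G: ⌊(77+244)/2⌋ = 160
B: ⌊(29+160)/2⌋ = 94
= RGB(32, 160, 94)


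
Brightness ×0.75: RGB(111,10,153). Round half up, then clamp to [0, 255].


Multiply each channel by 0.75, round half up, clamp to [0, 255]
R: 111×0.75 = 83.25 → round → 83
G: 10×0.75 = 7.5 → round → 8
B: 153×0.75 = 114.75 → round → 115
= RGB(83, 8, 115)


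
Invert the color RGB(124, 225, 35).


Invert: (255-R, 255-G, 255-B)
R: 255-124 = 131
G: 255-225 = 30
B: 255-35 = 220
= RGB(131, 30, 220)


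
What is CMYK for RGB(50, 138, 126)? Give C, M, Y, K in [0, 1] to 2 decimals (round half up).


R'=50/255≈0.1961, G'=138/255≈0.5412, B'=126/255≈0.4941
K = 1 - max(R',G',B') = 1 - 138/255 = 117/255 = 0.45882… → 0.46
(1-R'-K)/(1-K) simplifies to (max-R)/max with max = 138:
C = (138-50)/138 = 88/138 = 0.63768… → 0.64
M = (138-138)/138 = 0/138 = 0 → 0.00
Y = (138-126)/138 = 12/138 = 0.08695… → 0.09
= CMYK(0.64, 0.00, 0.09, 0.46)


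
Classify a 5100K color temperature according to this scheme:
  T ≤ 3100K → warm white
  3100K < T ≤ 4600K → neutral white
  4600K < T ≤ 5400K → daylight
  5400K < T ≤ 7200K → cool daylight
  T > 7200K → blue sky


Temperature: 5100K
4600K < 5100K ≤ 5400K → daylight
Classification: daylight


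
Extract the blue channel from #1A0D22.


Color: #1A0D22
R = 1A = 26
G = 0D = 13
B = 22 = 34
Blue = 34


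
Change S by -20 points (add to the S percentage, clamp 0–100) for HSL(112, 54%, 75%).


Original S = 54%
Adjustment = -20 percentage points
New S = 54 + (-20) = 34
Clamp to [0, 100] → 34
= HSL(112°, 34%, 75%)


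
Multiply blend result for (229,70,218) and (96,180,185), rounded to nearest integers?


Multiply: C = A×B/255, rounded to nearest integer
R: 229×96/255 = 21984/255 ≈ 86.212 → 86
G: 70×180/255 = 12600/255 ≈ 49.412 → 49
B: 218×185/255 = 40330/255 ≈ 158.157 → 158
= RGB(86, 49, 158)


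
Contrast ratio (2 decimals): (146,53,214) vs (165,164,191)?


Linearize each sRGB channel c=v/255: c/12.92 if c ≤ 0.04045 else ((c+0.055)/1.055)^2.4
L = 0.2126×R_lin + 0.7152×G_lin + 0.0722×B_lin
Color 1 (146,53,214):
  R=146: 146/255≈0.5725 > 0.04045 → ((0.5725+0.055)/1.055)^2.4 ≈ 0.28744
  G=53: 53/255≈0.2078 > 0.04045 → ((0.2078+0.055)/1.055)^2.4 ≈ 0.03560
  B=214: 214/255≈0.8392 > 0.04045 → ((0.8392+0.055)/1.055)^2.4 ≈ 0.67244
  L1 = 0.2126×0.28744 + 0.7152×0.03560 + 0.0722×0.67244 ≈ 0.13512
Color 2 (165,164,191):
  R=165: 165/255≈0.6471 > 0.04045 → ((0.6471+0.055)/1.055)^2.4 ≈ 0.37626
  G=164: 164/255≈0.6431 > 0.04045 → ((0.6431+0.055)/1.055)^2.4 ≈ 0.37124
  B=191: 191/255≈0.7490 > 0.04045 → ((0.7490+0.055)/1.055)^2.4 ≈ 0.52100
  L2 = 0.2126×0.37626 + 0.7152×0.37124 + 0.0722×0.52100 ≈ 0.38312
Lighter = 0.38312, Darker = 0.13512
Ratio = (L_lighter + 0.05) / (L_darker + 0.05)
Ratio = (0.38312 + 0.05) / (0.13512 + 0.05) = 0.43312 / 0.18512 ≈ 2.3396
Ratio ≈ 2.34:1


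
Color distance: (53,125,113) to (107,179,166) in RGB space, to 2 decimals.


d = √[(R₁-R₂)² + (G₁-G₂)² + (B₁-B₂)²]
d = √[(53-107)² + (125-179)² + (113-166)²]
d = √[2916 + 2916 + 2809]
d = √8641
d ≈ 92.96


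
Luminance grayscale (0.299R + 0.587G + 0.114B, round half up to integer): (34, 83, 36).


Gray = 0.299×R + 0.587×G + 0.114×B
Gray = 0.299×34 + 0.587×83 + 0.114×36
Gray = 10.166 + 48.721 + 4.104
Gray = 62.991 → round half up → 63
Gray = 63


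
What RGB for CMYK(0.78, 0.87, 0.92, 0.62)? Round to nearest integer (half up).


R = 255 × (1-C) × (1-K) = 255 × 0.22 × 0.38 = 21.318 → 21
G = 255 × (1-M) × (1-K) = 255 × 0.13 × 0.38 = 12.597 → 13
B = 255 × (1-Y) × (1-K) = 255 × 0.08 × 0.38 = 7.752 → 8
= RGB(21, 13, 8)


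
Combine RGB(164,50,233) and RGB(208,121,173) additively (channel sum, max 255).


Additive: each channel = min(255, C₁+C₂)
R: 164+208 = 372 → 255
G: 50+121 = 171 → 171
B: 233+173 = 406 → 255
= RGB(255, 171, 255)


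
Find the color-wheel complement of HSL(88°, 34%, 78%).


Complement = opposite side of color wheel = hue + 180°
H' = (88 + 180) mod 360 = 268°
S and L unchanged.
= HSL(268°, 34%, 78%)


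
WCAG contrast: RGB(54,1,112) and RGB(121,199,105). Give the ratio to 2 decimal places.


Linearize each sRGB channel c=v/255: c/12.92 if c ≤ 0.04045 else ((c+0.055)/1.055)^2.4
L = 0.2126×R_lin + 0.7152×G_lin + 0.0722×B_lin
Color 1 (54,1,112):
  R=54: 54/255≈0.2118 > 0.04045 → ((0.2118+0.055)/1.055)^2.4 ≈ 0.03689
  G=1: 1/255≈0.0039 ≤ 0.04045 → 0.0039/12.92 ≈ 0.00030
  B=112: 112/255≈0.4392 > 0.04045 → ((0.4392+0.055)/1.055)^2.4 ≈ 0.16203
  L1 = 0.2126×0.03689 + 0.7152×0.00030 + 0.0722×0.16203 ≈ 0.01976
Color 2 (121,199,105):
  R=121: 121/255≈0.4745 > 0.04045 → ((0.4745+0.055)/1.055)^2.4 ≈ 0.19120
  G=199: 199/255≈0.7804 > 0.04045 → ((0.7804+0.055)/1.055)^2.4 ≈ 0.57112
  B=105: 105/255≈0.4118 > 0.04045 → ((0.4118+0.055)/1.055)^2.4 ≈ 0.14126
  L2 = 0.2126×0.19120 + 0.7152×0.57112 + 0.0722×0.14126 ≈ 0.45932
Lighter = 0.45932, Darker = 0.01976
Ratio = (L_lighter + 0.05) / (L_darker + 0.05)
Ratio = (0.45932 + 0.05) / (0.01976 + 0.05) = 0.50932 / 0.06976 ≈ 7.3012
Ratio ≈ 7.30:1


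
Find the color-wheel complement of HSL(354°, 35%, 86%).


Complement = opposite side of color wheel = hue + 180°
H' = (354 + 180) mod 360 = 174°
S and L unchanged.
= HSL(174°, 35%, 86%)


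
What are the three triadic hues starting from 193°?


Triadic: equally spaced at 120° intervals
H1 = 193°
H2 = (193 + 120) mod 360 = 313°
H3 = (193 + 240) mod 360 = 73°
Triadic = 193°, 313°, 73°


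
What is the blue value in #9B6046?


Color: #9B6046
R = 9B = 155
G = 60 = 96
B = 46 = 70
Blue = 70


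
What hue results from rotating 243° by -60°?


New hue = (H + rotation) mod 360
New hue = (243 -60) mod 360
= 183 mod 360
= 183°


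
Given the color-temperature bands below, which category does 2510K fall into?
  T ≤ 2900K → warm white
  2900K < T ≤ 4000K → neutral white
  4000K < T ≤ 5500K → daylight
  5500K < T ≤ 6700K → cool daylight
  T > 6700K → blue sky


Temperature: 2510K
2510K ≤ 2900K → warm white
Classification: warm white


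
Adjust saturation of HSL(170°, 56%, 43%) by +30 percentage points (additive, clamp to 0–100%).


Original S = 56%
Adjustment = +30 percentage points
New S = 56 + (30) = 86
Clamp to [0, 100] → 86
= HSL(170°, 86%, 43%)


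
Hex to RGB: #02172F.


02 → 2 (R)
17 → 23 (G)
2F → 47 (B)
= RGB(2, 23, 47)


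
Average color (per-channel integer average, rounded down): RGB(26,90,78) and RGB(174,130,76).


Midpoint: each channel = ⌊(C₁+C₂)/2⌋
R: ⌊(26+174)/2⌋ = 100
G: ⌊(90+130)/2⌋ = 110
B: ⌊(78+76)/2⌋ = 77
= RGB(100, 110, 77)


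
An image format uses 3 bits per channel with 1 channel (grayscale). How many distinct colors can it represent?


Total bits = 3 bits/channel × 1 channels = 3 bits
Distinct colors = 2^3
= 8 colors


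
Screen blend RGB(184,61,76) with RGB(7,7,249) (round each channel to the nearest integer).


Screen: C = 255 - (255-A)×(255-B)/255, rounded to nearest integer
R: 255 - (255-184)×(255-7)/255 = 255 - 17608/255 ≈ 255 - 69.051 = 185.949 → 186
G: 255 - (255-61)×(255-7)/255 = 255 - 48112/255 ≈ 255 - 188.675 = 66.325 → 66
B: 255 - (255-76)×(255-249)/255 = 255 - 1074/255 ≈ 255 - 4.212 = 250.788 → 251
= RGB(186, 66, 251)


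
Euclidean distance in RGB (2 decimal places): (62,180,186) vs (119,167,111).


d = √[(R₁-R₂)² + (G₁-G₂)² + (B₁-B₂)²]
d = √[(62-119)² + (180-167)² + (186-111)²]
d = √[3249 + 169 + 5625]
d = √9043
d ≈ 95.09


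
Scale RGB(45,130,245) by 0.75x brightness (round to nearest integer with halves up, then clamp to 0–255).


Multiply each channel by 0.75, round half up, clamp to [0, 255]
R: 45×0.75 = 33.75 → round → 34
G: 130×0.75 = 97.5 → round → 98
B: 245×0.75 = 183.75 → round → 184
= RGB(34, 98, 184)


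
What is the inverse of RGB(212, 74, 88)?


Invert: (255-R, 255-G, 255-B)
R: 255-212 = 43
G: 255-74 = 181
B: 255-88 = 167
= RGB(43, 181, 167)


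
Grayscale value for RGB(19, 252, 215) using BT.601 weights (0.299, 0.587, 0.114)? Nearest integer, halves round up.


Gray = 0.299×R + 0.587×G + 0.114×B
Gray = 0.299×19 + 0.587×252 + 0.114×215
Gray = 5.681 + 147.924 + 24.510
Gray = 178.115 → round half up → 178
Gray = 178


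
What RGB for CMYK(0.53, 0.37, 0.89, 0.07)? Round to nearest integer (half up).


R = 255 × (1-C) × (1-K) = 255 × 0.47 × 0.93 = 111.4605 → 111
G = 255 × (1-M) × (1-K) = 255 × 0.63 × 0.93 = 149.4045 → 149
B = 255 × (1-Y) × (1-K) = 255 × 0.11 × 0.93 = 26.0865 → 26
= RGB(111, 149, 26)


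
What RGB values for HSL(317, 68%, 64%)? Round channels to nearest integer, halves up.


H=317°, S=0.68, L=0.64
C = (1-|2L-1|)×S = (1-|0.28|)×0.68 = 0.4896
H' = H/60 = 317/60 ≈ 5.2833; X = C×(1-|H' mod 2 - 1|) = 0.35088
m = L - C/2 = 0.64 - 0.2448 = 0.3952
Sector ⌊H'⌋ = 5 → (R',G',B') = (0.4896, 0.0, 0.35088)
RGB = ((R'+m)×255, (G'+m)×255, (B'+m)×255) = (225.624, 100.776, 190.2504)
Round half up → RGB(226, 101, 190)


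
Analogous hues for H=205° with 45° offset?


Base hue: 205°
Left analog: (205 - 45) mod 360 = 160°
Right analog: (205 + 45) mod 360 = 250°
Analogous hues = 160° and 250°


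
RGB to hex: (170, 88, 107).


R = 170 → AA (hex)
G = 88 → 58 (hex)
B = 107 → 6B (hex)
Hex = #AA586B


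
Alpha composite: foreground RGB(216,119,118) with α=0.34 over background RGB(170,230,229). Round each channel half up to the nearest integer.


C = α×F + (1-α)×B, with 1-α = 0.66
R: 0.34×216 + 0.66×170 = 73.44 + 112.20 = 185.64 → 186
G: 0.34×119 + 0.66×230 = 40.46 + 151.80 = 192.26 → 192
B: 0.34×118 + 0.66×229 = 40.12 + 151.14 = 191.26 → 191
= RGB(186, 192, 191)


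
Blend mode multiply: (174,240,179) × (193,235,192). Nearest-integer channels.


Multiply: C = A×B/255, rounded to nearest integer
R: 174×193/255 = 33582/255 ≈ 131.694 → 132
G: 240×235/255 = 56400/255 ≈ 221.176 → 221
B: 179×192/255 = 34368/255 ≈ 134.776 → 135
= RGB(132, 221, 135)


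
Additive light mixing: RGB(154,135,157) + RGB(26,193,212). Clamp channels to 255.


Additive: each channel = min(255, C₁+C₂)
R: 154+26 = 180 → 180
G: 135+193 = 328 → 255
B: 157+212 = 369 → 255
= RGB(180, 255, 255)


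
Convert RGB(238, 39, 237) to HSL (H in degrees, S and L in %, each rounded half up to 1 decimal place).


Normalize: R'=238/255≈0.9333, G'=39/255≈0.1529, B'=237/255≈0.9294
Max=238/255, Min=39/255, Δ=Max-Min=199/255
L = (Max+Min)/2 = (238+39)/510 = 277/510 = 0.54313… → L = 54.3%
L > 0.5 → S = Δ/(2-Max-Min) = 199/(510-238-39) = 199/233 = 0.85407… → S = 85.4%
(the 1/255 factors cancel in S and H, so raw channel differences can be used)
Max is R' → H = 60 × (((G-B)/Δ) mod 6) = 60 × (((39-237)/199) mod 6)
  (-198)/199 = -0.9949…; negative, so add 6 → 5.0050…
  H = 60 × 5.0050… = 300.301…° → H = 300.3°
= HSL(300.3°, 85.4%, 54.3%)


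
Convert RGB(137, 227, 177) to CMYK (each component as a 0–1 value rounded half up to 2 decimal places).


R'=137/255≈0.5373, G'=227/255≈0.8902, B'=177/255≈0.6941
K = 1 - max(R',G',B') = 1 - 227/255 = 28/255 = 0.10980… → 0.11
(1-R'-K)/(1-K) simplifies to (max-R)/max with max = 227:
C = (227-137)/227 = 90/227 = 0.39647… → 0.40
M = (227-227)/227 = 0/227 = 0 → 0.00
Y = (227-177)/227 = 50/227 = 0.22026… → 0.22
= CMYK(0.40, 0.00, 0.22, 0.11)


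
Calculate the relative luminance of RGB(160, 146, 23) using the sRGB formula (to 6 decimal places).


Linearize each channel (sRGB transfer function): c = v/255; c_lin = c/12.92 if c ≤ 0.04045, else ((c+0.055)/1.055)^2.4
  R: 160/255 ≈ 0.627451 > 0.04045 → ((0.627451+0.055)/1.055)^2.4 ≈ 0.351533
  G: 146/255 ≈ 0.572549 > 0.04045 → ((0.572549+0.055)/1.055)^2.4 ≈ 0.287441
  B: 23/255 ≈ 0.090196 > 0.04045 → ((0.090196+0.055)/1.055)^2.4 ≈ 0.008568
R_lin = 0.351533, G_lin = 0.287441, B_lin = 0.008568
L = 0.2126×R + 0.7152×G + 0.0722×B
L = 0.2126×0.351533 + 0.7152×0.287441 + 0.0722×0.008568
L ≈ 0.280932
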